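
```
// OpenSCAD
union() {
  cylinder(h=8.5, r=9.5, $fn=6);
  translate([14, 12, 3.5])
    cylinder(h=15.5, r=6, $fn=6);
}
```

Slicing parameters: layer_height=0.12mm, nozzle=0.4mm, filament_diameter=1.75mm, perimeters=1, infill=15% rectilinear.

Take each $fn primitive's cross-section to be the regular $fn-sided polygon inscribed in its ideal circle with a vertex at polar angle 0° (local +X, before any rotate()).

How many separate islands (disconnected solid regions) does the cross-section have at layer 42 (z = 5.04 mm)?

At z = 5.04 mm: the cylinder: section is a regular 6-gon, circumradius r=9.5; the r=6 cylinder at (14, 12) contributes a regular 6-gon of circumradius 6; Merging all regions: the 2 present regions are separate (no shared area or edge), so areas and boundary lengths simply add and each stays a separate island — 2 connected regions. Overall, the cross-section has 2 separate islands. Island count = 2.

2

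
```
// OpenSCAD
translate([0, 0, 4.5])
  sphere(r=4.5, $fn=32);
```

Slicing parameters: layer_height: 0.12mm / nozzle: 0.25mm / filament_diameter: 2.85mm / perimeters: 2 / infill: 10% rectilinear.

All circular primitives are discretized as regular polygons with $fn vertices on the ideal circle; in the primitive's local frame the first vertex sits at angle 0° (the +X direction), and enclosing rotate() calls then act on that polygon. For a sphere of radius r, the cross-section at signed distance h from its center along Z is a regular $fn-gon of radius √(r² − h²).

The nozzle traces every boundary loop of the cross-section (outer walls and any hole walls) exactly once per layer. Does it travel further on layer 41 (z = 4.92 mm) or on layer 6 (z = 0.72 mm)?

Layer 41 (z = 4.92): the r=4.5 sphere contributes a regular 32-gon of circumradius √(4.5²−0.42²) = 4.480 (perimeter = 2·32·4.480·sin(180°/32) = 28.11 mm). So its perimeter = 28.11 mm. Layer 6 (z = 0.72): the r=4.5 sphere slices to a regular 32-gon of circumradius 2.442 (√(r²−h²) with h=3.78 from center) (perimeter = 2·32·2.442·sin(180°/32) = 15.32 mm). So its perimeter = 15.32 mm. Layer 41 is larger (28.11 vs 15.32 mm).

layer 41 (z = 4.92 mm)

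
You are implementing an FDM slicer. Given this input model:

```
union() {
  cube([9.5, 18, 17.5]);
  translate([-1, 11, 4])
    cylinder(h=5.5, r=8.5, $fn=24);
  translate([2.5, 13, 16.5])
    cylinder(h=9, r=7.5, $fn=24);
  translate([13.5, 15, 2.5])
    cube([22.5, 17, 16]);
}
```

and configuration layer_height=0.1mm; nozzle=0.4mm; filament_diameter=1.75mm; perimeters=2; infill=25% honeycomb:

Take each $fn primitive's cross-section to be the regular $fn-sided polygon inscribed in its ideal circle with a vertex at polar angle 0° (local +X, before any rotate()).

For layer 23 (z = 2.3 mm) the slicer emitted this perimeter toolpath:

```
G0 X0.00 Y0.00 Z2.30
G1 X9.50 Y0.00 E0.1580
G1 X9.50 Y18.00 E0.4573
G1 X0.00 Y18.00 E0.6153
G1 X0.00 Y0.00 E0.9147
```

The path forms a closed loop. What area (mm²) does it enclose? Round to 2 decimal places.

171.00 mm²

Apply the shoelace formula to the sequence of (X, Y) vertices; enclosed area = 171.00 mm².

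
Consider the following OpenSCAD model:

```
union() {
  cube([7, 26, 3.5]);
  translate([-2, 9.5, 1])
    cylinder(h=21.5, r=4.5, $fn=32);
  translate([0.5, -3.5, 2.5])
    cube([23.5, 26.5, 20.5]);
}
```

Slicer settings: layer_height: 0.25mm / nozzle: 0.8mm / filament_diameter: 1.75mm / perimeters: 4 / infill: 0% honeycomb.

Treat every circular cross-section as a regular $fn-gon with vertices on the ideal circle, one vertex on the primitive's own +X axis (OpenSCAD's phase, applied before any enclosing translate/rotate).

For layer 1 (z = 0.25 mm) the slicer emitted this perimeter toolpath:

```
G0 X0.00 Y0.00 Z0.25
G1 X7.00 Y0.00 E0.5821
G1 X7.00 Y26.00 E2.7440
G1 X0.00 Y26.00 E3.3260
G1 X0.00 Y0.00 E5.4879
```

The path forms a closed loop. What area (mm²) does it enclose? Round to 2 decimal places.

Apply the shoelace formula to the sequence of (X, Y) vertices; enclosed area = 182.00 mm².

182.00 mm²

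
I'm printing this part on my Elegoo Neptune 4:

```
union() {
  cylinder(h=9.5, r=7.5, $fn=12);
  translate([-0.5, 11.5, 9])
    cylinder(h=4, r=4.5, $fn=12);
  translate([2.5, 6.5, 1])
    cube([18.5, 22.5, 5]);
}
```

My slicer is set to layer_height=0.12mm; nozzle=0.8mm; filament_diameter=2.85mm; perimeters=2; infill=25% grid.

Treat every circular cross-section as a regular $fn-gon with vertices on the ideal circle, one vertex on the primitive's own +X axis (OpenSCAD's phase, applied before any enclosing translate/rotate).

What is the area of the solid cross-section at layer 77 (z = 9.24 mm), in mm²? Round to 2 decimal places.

At z = 9.24 mm: the r=7.5 cylinder gives a regular 12-gon of circumradius 7.5 (constant along its height) (area = (12/2)·7.500²·sin(360°/12) = 168.75 mm²); the cylinder at (-0.5, 11.5): section is a regular 12-gon, circumradius r=4.5 (area = (12/2)·4.500²·sin(360°/12) = 60.75 mm²); the cube at (2.5, 6.5) is not intersected at this z (z outside [1, 6]); Merging all regions: the regions partially overlap — summed areas 229.50 mm² minus the doubly-counted overlap 0.43 mm² gives 229.07 mm² — area = 229.07 mm². Overall, the cross-section is a single solid region. Net area = 229.07 mm².

229.07 mm²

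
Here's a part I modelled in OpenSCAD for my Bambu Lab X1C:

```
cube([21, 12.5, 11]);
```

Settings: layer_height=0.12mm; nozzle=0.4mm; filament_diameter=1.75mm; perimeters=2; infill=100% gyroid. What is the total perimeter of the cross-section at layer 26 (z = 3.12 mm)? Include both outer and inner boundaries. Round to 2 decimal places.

67.00 mm

At z = 3.12 mm: the 21×12.5 cube contributes its full rectangle (perimeter 67.00 mm). Overall, the cross-section is a single solid region. Total boundary length (outer) = 67.00 mm.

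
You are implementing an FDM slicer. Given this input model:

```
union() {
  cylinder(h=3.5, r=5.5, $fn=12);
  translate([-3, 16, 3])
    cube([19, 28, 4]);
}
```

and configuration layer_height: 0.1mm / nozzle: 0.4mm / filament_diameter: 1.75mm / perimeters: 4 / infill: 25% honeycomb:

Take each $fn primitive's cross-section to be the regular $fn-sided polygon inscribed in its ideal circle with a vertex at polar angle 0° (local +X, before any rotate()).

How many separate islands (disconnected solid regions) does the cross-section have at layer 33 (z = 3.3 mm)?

2

At z = 3.3 mm: the r=5.5 cylinder gives a regular 12-gon of circumradius 5.5 (constant along its height); the cube at (-3, 16) is present — its section is the full 19×28 rectangle; Merging all regions: the 2 present regions are separate (no shared area or edge), so areas and boundary lengths simply add and each stays a separate island — 2 connected regions. Overall, the cross-section has 2 separate islands. Island count = 2.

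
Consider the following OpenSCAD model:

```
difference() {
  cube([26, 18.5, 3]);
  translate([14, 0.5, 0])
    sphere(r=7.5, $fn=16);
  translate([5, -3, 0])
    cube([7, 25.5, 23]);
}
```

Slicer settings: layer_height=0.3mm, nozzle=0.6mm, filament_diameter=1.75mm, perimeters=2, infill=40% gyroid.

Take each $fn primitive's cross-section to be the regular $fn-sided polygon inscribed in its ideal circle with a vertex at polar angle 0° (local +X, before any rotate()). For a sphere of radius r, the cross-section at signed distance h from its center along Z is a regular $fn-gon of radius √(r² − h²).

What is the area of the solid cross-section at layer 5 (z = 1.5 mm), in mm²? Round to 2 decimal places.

291.22 mm²

At z = 1.5 mm: the cube is present — its section is the full 26×18.5 rectangle (area 481.00 mm²); the r=7.5 sphere at (14, 0.5) slices to a regular 16-gon of circumradius 7.348 (√(r²−h²) with h=1.5 from center) (area = (16/2)·7.348²·sin(360°/16) = 165.32 mm²); the cube at (5, -3) (footprint 7×25.5) is included at this height (area 178.50 mm²); After the difference (first − rest): starting from the 26×18.5 cube (481.00 mm²), the r=7.5 sphere at (14, 0.5) partially overlaps it — only the 89.96 mm² overlap (of its 165.32 mm²) is removed, clipping the outline; the 7×25.5 cube at (5, -3) partially overlaps it — only the 99.82 mm² overlap (of its 178.50 mm²) is removed, clipping the outline — area = 291.22 mm². Overall, the cross-section has 2 separate islands. Net area = 291.22 mm².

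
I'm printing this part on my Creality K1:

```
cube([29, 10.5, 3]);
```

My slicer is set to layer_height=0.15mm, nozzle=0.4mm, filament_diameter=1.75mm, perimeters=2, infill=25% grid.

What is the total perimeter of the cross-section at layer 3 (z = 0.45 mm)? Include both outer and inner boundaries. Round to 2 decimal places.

At z = 0.45 mm: the 29×10.5 cube contributes its full rectangle (perimeter 79.00 mm). Overall, the cross-section is a single solid region. Total boundary length (outer) = 79.00 mm.

79.00 mm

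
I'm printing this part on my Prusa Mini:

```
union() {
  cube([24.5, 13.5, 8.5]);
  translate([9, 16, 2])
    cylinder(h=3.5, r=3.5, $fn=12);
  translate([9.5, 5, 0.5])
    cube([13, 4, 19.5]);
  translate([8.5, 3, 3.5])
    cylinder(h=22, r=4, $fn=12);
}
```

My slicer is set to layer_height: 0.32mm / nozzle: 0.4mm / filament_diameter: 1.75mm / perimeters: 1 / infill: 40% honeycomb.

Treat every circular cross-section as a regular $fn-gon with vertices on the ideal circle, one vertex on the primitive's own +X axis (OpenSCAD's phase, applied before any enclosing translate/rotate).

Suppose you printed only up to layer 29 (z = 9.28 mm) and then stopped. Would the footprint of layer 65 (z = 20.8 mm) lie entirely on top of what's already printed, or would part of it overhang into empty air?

Compare the two slices. At z = 9.28: the cube is not intersected at this z (z outside [0, 8.5]); the cylinder at (9, 16) does not reach this height (z outside [2, 5.5]); the cube at (9.5, 5) (footprint 13×4) is included at this height (area 52.00 mm²); the cylinder at (8.5, 3): section is a regular 12-gon, circumradius r=4 (area = (12/2)·4.000²·sin(360°/12) = 48.00 mm²); Taking the union: the regions partially overlap — summed areas 100.00 mm² minus the doubly-counted overlap 2.67 mm² gives 97.33 mm² — area = 97.33 mm². At z = 20.8: the cube is not intersected at this z (z outside [0, 8.5]); the cylinder at (9, 16) is absent (z outside [2, 5.5]); the cube at (9.5, 5) is absent (z outside [0.5, 20]); the cylinder at (8.5, 3): section is a regular 12-gon, circumradius r=4 (area = (12/2)·4.000²·sin(360°/12) = 48.00 mm²); Taking the union: only the r=4 cylinder at (8.5, 3) is present, so the union is just that shape — area = 48.00 mm². Checking containment: the cross-section at z = 20.8 is a subset of the cross-section at z = 9.28.

entirely on top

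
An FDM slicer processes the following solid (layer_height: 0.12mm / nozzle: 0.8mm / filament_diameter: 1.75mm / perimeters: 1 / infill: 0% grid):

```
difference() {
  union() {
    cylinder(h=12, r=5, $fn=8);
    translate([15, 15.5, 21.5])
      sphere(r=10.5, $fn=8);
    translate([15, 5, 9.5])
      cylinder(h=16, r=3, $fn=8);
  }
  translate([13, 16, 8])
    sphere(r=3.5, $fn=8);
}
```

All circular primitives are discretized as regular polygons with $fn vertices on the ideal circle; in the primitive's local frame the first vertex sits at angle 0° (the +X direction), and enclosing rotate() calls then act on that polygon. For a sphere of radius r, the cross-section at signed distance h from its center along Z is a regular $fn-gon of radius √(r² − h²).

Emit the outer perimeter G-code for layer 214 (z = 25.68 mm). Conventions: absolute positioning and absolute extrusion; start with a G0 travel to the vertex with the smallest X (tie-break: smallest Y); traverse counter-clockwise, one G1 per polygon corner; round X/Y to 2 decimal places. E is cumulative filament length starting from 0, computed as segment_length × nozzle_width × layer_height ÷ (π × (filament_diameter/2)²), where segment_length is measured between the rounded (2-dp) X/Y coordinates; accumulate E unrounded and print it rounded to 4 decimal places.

G0 X5.37 Y15.50 Z25.68
G1 X8.19 Y8.69 E0.2942
G1 X15.00 Y5.87 E0.5884
G1 X21.81 Y8.69 E0.8826
G1 X24.63 Y15.50 E1.1767
G1 X21.81 Y22.31 E1.4709
G1 X15.00 Y25.13 E1.7651
G1 X8.19 Y22.31 E2.0593
G1 X5.37 Y15.50 E2.3535

At z = 25.68 mm: the cylinder does not reach this height (z outside [0, 12]); the sphere at (15, 15.5): section is a regular 8-gon, circumradius = √(r²−h²) = √(10.5²−4.18²) = 9.632; the cylinder at (15, 5) is not intersected at this z (z outside [9.5, 25.5]); Taking the union: only the r=10.5 sphere at (15, 15.5) is present, so the union is just that shape — 1 connected region; the sphere at (13, 16) is absent (|z−center|=17.680 > r=3.5); Subtracting the remaining from the first: none of the subtracted shapes is present at this height, so the result so far is unchanged — 1 connected region. The outline is a single polygon with 8 vertices. Extrusion per mm of travel: 0.8 × 0.12 / (π × 0.875²) = 0.039912. Accumulating E over each segment gives final E = 2.3535.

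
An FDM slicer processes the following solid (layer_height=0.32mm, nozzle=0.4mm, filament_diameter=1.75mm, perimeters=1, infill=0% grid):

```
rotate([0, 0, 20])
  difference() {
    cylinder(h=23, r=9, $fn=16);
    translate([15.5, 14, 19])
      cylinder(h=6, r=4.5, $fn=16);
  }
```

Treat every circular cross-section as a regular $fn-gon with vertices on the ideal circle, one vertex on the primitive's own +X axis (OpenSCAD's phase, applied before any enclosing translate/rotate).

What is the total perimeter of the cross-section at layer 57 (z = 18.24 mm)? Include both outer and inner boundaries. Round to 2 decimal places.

At z = 18.24 mm: the cylinder: section is a regular 16-gon, circumradius r=9 (perimeter = 2·16·9.000·sin(180°/16) = 56.19 mm); the cylinder at (15.5, 14) does not reach this height (z outside [19, 25]); Taking the first minus the rest: none of the subtracted shapes is present at this height, so the r=9 cylinder is unchanged — boundary = 56.19 mm; (rotated 20° about Z; rotation is an isometry so areas/perimeters/island counts are preserved). Overall, the cross-section is a single solid region. Total boundary length (outer) = 56.19 mm.

56.19 mm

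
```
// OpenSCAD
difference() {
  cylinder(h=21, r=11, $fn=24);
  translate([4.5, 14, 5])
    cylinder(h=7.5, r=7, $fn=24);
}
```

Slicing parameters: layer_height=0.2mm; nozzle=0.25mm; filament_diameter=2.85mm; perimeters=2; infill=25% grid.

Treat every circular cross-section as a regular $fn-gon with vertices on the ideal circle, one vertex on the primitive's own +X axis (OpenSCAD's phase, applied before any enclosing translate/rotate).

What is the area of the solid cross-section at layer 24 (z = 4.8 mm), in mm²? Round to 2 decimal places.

At z = 4.8 mm: the cylinder: section is a regular 24-gon, circumradius r=11 (area = (24/2)·11.000²·sin(360°/24) = 375.81 mm²); the cylinder at (4.5, 14) does not reach this height (z outside [5, 12.5]); After the difference (first − rest): none of the subtracted shapes is present at this height, so the r=11 cylinder is unchanged — area = 375.81 mm². Overall, the cross-section is a single solid region. Net area = 375.81 mm².

375.81 mm²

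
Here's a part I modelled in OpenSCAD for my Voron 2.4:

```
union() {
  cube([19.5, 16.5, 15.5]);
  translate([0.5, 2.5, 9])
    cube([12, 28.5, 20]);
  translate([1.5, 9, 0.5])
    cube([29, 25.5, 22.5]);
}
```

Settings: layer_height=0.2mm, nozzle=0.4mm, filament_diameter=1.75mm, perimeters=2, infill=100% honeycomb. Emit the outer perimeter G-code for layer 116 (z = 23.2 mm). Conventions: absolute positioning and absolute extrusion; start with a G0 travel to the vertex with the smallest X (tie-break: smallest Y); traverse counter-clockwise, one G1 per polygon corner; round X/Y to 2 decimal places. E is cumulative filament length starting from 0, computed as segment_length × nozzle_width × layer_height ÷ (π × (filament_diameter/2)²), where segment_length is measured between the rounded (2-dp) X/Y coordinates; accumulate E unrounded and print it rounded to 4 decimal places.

G0 X0.50 Y2.50 Z23.20
G1 X12.50 Y2.50 E0.3991
G1 X12.50 Y31.00 E1.3470
G1 X0.50 Y31.00 E1.7462
G1 X0.50 Y2.50 E2.6941

At z = 23.2 mm: the cube is absent (z outside [0, 15.5]); the cube at (0.5, 2.5) (footprint 12×28.5) is included at this height; the cube at (1.5, 9) is absent (z outside [0.5, 23]); Merging all regions: only the 12×28.5 cube at (0.5, 2.5) is present, so the union is just that shape — 1 connected region. The outline is a single polygon with 4 vertices. Extrusion per mm of travel: 0.4 × 0.2 / (π × 0.875²) = 0.033260. Accumulating E over each segment gives final E = 2.6941.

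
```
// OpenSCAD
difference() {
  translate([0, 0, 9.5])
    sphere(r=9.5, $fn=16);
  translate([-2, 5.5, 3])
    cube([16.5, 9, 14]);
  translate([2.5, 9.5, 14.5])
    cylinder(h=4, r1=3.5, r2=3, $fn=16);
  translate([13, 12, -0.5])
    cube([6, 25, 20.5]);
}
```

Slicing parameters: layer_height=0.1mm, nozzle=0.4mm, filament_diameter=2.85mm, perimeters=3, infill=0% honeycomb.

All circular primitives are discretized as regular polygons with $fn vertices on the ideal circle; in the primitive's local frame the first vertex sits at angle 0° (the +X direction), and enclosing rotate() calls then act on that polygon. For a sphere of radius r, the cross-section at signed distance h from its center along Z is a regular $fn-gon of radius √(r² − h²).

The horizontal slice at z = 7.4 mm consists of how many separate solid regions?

1

At z = 7.4 mm: the r=9.5 sphere contributes a regular 16-gon of circumradius √(9.5²−2.1²) = 9.265; the cube at (-2, 5.5) is present — its section is the full 16.5×9 rectangle; the cone at (2.5, 9.5) is not intersected at this z (z outside [14.5, 18.5]); the cube at (13, 12) is present — its section is the full 6×25 rectangle; Taking the first minus the rest: starting from the r=9.5 sphere, the 16.5×9 cube at (-2, 5.5) partially overlaps it — only the 25.78 mm² overlap (of its 148.50 mm²) is removed, clipping the outline; the 6×25 cube at (13, 12) misses the remaining region (no effect) — 1 connected region. The result has 1 disconnected region.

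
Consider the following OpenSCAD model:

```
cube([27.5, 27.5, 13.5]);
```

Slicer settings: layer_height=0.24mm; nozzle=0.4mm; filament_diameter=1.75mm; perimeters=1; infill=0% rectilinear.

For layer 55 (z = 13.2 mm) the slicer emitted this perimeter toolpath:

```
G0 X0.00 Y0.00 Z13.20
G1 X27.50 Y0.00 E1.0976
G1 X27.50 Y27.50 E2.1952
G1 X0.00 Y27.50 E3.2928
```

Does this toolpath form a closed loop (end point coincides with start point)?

Start point (G0): (0.00, 0.00). End point (last G1): the path does not return to the start — open.

no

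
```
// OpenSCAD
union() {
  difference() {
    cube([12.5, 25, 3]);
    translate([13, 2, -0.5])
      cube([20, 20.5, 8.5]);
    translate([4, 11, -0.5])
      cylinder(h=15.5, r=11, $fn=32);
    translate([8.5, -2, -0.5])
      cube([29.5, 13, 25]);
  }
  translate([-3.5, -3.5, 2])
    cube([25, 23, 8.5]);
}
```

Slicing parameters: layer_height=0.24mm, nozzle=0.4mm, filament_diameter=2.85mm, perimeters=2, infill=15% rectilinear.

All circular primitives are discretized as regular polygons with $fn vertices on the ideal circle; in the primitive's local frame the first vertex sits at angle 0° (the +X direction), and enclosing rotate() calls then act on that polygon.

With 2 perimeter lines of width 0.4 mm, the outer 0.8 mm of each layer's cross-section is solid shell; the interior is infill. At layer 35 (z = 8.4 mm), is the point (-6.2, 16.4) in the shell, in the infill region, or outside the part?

At z = 8.4 mm: the cube is not intersected at this z (z outside [0, 3]); the cube at (13, 2) does not reach this height (z outside [-0.5, 8]); the r=11 cylinder at (4, 11) gives a regular 32-gon of circumradius 11 (constant along its height); the cube at (8.5, -2) (footprint 29.5×13) is included at this height; Taking the first minus the rest: the first operand is absent here, so nothing remains; the cube at (-3.5, -3.5) is present — its section is the full 25×23 rectangle; Combining (union): only the 25×23 cube at (-3.5, -3.5) is present, so the union is just that shape — 1 connected region. Overall, the cross-section is a single solid region. The nearest boundary edge runs (-3.50, 19.50)→(-3.50, -3.50); distance from the point to it = 2.70 mm. The point is not inside any of the regions above, so it lies outside the cross-section (2.70 mm from the nearest boundary).

outside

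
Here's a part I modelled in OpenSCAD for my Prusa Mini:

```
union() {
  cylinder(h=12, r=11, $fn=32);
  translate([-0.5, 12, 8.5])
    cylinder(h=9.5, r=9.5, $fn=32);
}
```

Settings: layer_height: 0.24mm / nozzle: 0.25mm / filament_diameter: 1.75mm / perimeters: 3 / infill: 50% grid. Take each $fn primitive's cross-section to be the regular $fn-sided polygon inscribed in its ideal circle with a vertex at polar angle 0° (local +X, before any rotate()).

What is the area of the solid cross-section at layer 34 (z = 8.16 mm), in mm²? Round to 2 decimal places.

377.69 mm²

At z = 8.16 mm: the cylinder: section is a regular 32-gon, circumradius r=11 (area = (32/2)·11.000²·sin(360°/32) = 377.69 mm²); the cylinder at (-0.5, 12) does not reach this height (z outside [8.5, 18]); Taking the union: only the r=11 cylinder is present, so the union is just that shape — area = 377.69 mm². Overall, the cross-section is a single solid region. Net area = 377.69 mm².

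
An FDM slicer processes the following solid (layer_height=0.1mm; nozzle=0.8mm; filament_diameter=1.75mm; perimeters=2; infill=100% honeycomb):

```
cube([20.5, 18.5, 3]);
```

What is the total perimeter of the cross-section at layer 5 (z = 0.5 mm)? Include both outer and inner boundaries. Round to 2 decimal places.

78.00 mm

At z = 0.5 mm: the cube (footprint 20.5×18.5) is included at this height (perimeter 78.00 mm). Overall, the cross-section is a single solid region. Total boundary length (outer) = 78.00 mm.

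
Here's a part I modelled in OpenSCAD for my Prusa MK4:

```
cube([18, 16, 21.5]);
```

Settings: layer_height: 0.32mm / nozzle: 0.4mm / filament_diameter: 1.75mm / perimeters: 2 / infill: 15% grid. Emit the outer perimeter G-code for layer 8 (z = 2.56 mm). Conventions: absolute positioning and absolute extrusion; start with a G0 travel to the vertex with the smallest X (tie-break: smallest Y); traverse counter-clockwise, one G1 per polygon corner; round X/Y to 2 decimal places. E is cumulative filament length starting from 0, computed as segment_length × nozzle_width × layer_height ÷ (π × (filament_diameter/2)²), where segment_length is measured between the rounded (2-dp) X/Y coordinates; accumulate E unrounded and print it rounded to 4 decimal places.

At z = 2.56 mm: the cube (footprint 18×16) is included at this height. The outline is a single polygon with 4 vertices. Extrusion per mm of travel: 0.4 × 0.32 / (π × 0.875²) = 0.053216. Accumulating E over each segment gives final E = 3.6187.

G0 X0.00 Y0.00 Z2.56
G1 X18.00 Y0.00 E0.9579
G1 X18.00 Y16.00 E1.8094
G1 X0.00 Y16.00 E2.7672
G1 X0.00 Y0.00 E3.6187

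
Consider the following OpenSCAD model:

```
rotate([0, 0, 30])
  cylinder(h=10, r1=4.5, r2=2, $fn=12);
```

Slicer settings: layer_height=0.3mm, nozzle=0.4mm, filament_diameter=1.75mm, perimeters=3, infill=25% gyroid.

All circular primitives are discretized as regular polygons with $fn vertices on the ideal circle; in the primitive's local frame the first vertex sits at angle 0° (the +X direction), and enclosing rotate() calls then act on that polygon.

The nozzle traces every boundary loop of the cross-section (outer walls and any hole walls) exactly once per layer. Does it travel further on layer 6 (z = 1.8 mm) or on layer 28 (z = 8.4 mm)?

layer 6 (z = 1.8 mm)

Layer 6 (z = 1.8): the cone (r1=4.5→r2=2) has section circumradius 4.050 here — a regular 12-gon (perimeter = 2·12·4.050·sin(180°/12) = 25.16 mm); (rotated 30° about Z; rotation is an isometry so areas/perimeters/island counts are preserved). So its perimeter = 25.16 mm. Layer 28 (z = 8.4): the cone (r1=4.5→r2=2) has section circumradius 2.400 here — a regular 12-gon (perimeter = 2·12·2.400·sin(180°/12) = 14.91 mm); (whole slice rotated 30° about Z — lengths, areas and connectivity unchanged). So its perimeter = 14.91 mm. Layer 6 is larger (25.16 vs 14.91 mm).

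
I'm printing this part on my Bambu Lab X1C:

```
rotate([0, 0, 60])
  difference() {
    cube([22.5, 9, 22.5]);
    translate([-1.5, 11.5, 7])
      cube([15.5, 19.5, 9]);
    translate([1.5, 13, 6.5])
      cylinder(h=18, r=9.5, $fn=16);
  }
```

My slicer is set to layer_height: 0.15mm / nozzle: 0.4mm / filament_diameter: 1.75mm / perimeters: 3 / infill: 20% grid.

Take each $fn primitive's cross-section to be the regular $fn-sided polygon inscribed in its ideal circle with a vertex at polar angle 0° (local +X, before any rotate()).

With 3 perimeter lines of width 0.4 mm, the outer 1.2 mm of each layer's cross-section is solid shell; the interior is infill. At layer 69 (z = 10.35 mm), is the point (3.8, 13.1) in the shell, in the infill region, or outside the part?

At z = 10.35 mm: the cube is present — its section is the full 22.5×9 rectangle; the cube at (-1.5, 11.5) is present — its section is the full 15.5×19.5 rectangle; the r=9.5 cylinder at (1.5, 13) gives a regular 16-gon of circumradius 9.5 (constant along its height); Subtracting the remaining from the first: starting from the 22.5×9 cube, the 15.5×19.5 cube at (-1.5, 11.5) misses the remaining region (no effect); the r=9.5 cylinder at (1.5, 13) partially overlaps it — only the 40.72 mm² overlap (of its 276.30 mm²) is removed, clipping the outline — 1 connected region; (whole slice rotated 60° about Z — lengths, areas and connectivity unchanged). Overall, the cross-section is a single solid region. Undo the 60° rotation: the query point maps to (13.245, 3.259) in the un-rotated model frame. The nearest boundary edge runs (22.50, 0.00)→(0.00, 0.00); distance from the point to it = 3.26 mm. The point is inside the cross-section and 3.26 mm from the nearest boundary — more than the 1.2 mm shell width (3 × 0.4), so it's in the infill interior.

infill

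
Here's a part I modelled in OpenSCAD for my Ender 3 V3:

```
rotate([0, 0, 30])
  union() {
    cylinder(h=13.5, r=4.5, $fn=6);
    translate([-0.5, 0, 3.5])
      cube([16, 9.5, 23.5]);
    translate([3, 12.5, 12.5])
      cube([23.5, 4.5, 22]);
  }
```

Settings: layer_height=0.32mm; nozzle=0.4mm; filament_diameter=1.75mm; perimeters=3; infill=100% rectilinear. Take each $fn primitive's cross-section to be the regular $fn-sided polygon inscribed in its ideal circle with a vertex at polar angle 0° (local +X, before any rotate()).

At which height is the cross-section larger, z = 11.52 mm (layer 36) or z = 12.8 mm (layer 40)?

Layer 36 (z = 11.52): the r=4.5 cylinder contributes a regular 6-gon of circumradius 4.5 (area = (6/2)·4.500²·sin(360°/6) = 52.61 mm²); the cube at (-0.5, 0) is present — its section is the full 16×9.5 rectangle (area 152.00 mm²); the cube at (3, 12.5) does not reach this height (z outside [12.5, 34.5]); Merging all regions: the regions partially overlap — summed areas 204.61 mm² minus the doubly-counted overlap 15.10 mm² gives 189.51 mm² — area = 189.51 mm²; (whole slice rotated 30° about Z — lengths, areas and connectivity unchanged). So its area = 189.51 mm². Layer 40 (z = 12.8): the r=4.5 cylinder gives a regular 6-gon of circumradius 4.5 (constant along its height) (area = (6/2)·4.500²·sin(360°/6) = 52.61 mm²); the cube at (-0.5, 0) is present — its section is the full 16×9.5 rectangle (area 152.00 mm²); the cube at (3, 12.5) is present — its section is the full 23.5×4.5 rectangle (area 105.75 mm²); Taking the union: the regions partially overlap — summed areas 310.36 mm² minus the doubly-counted overlap 15.10 mm² gives 295.26 mm² — area = 295.26 mm²; (rotated 30° about Z; rotation is an isometry so areas/perimeters/island counts are preserved). So its area = 295.26 mm². Layer 40 is larger (295.26 vs 189.51 mm²).

layer 40 (z = 12.8 mm)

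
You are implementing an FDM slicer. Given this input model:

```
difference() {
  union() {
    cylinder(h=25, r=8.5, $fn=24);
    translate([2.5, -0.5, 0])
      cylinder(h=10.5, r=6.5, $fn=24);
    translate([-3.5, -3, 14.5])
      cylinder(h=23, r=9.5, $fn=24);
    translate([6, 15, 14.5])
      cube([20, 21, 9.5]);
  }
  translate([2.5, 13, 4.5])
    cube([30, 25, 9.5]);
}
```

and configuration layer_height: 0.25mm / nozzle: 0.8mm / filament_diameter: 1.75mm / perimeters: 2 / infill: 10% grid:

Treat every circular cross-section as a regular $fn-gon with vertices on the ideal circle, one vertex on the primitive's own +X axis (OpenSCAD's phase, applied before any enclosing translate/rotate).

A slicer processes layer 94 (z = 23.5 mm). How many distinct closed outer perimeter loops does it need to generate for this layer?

At z = 23.5 mm: the r=8.5 cylinder contributes a regular 24-gon of circumradius 8.5; the cylinder at (2.5, -0.5) is not intersected at this z (z outside [0, 10.5]); the r=9.5 cylinder at (-3.5, -3) gives a regular 24-gon of circumradius 9.5 (constant along its height); the cube at (6, 15) (footprint 20×21) is included at this height; Taking the union: the regions partially overlap (shared area 168.78 mm²), so overlapping operands fuse into one piece — 2 connected regions; the cube at (2.5, 13) is not intersected at this z (z outside [4.5, 14]); After the difference (first − rest): none of the subtracted shapes is present at this height, so the result so far is unchanged — 2 connected regions. The result has 2 disconnected regions.

2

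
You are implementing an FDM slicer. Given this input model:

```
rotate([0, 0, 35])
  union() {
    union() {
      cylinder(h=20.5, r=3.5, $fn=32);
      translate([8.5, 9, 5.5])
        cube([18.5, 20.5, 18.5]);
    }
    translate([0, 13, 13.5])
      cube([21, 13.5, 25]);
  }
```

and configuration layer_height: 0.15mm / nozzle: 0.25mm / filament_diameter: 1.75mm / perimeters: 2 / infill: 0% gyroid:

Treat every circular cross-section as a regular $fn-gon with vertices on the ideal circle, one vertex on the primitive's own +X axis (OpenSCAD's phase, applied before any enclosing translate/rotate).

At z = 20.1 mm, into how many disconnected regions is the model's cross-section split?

2

At z = 20.1 mm: the cylinder: section is a regular 32-gon, circumradius r=3.5; the 18.5×20.5 cube at (8.5, 9) contributes its full rectangle; Combining (union): the 2 present regions are separate (no shared area or edge), so areas and boundary lengths simply add and each stays a separate island — 2 connected regions; the cube at (0, 13) (footprint 21×13.5) is included at this height; Combining (union): the regions partially overlap (shared area 168.75 mm²), so overlapping operands fuse into one piece — 2 connected regions; (whole slice rotated 35° about Z — lengths, areas and connectivity unchanged). The result has 2 disconnected regions.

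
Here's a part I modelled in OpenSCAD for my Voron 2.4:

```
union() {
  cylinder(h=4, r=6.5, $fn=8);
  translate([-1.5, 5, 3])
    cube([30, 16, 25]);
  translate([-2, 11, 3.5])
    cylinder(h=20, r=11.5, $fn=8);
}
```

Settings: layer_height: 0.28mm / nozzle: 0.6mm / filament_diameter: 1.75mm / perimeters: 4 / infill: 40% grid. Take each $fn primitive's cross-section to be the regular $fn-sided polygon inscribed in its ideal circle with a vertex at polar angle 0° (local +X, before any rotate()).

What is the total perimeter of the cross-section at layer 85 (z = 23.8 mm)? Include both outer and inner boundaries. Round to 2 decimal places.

92.00 mm

At z = 23.8 mm: the cylinder is absent (z outside [0, 4]); the cube at (-1.5, 5) is present — its section is the full 30×16 rectangle (perimeter 92.00 mm); the cylinder at (-2, 11) does not reach this height (z outside [3.5, 23.5]); Combining (union): only the 30×16 cube at (-1.5, 5) is present, so the union is just that shape — boundary = 92.00 mm. Overall, the cross-section is a single solid region. Total boundary length (outer) = 92.00 mm.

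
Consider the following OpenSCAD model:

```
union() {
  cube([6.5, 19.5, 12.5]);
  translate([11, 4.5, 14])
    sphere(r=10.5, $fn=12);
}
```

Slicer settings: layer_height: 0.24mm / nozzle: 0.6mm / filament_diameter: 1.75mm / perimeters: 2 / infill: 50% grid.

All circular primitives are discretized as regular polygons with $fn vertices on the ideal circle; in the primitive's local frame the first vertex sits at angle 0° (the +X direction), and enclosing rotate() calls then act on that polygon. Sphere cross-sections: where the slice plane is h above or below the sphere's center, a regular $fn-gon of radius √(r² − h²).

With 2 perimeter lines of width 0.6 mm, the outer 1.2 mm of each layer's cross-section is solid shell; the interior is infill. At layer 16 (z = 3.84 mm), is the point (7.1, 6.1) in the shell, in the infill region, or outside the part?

At z = 3.84 mm: the cube (footprint 6.5×19.5) is included at this height; the r=10.5 sphere at (11, 4.5) slices to a regular 12-gon of circumradius 2.650 (√(r²−h²) with h=10.16 from center); Combining (union): the 2 present regions are separate (no shared area or edge), so areas and boundary lengths simply add and each stays a separate island — 2 connected regions. Overall, the cross-section has 2 separate islands. The nearest boundary edge runs (6.50, 19.50)→(6.50, 0.00); distance from the point to it = 0.60 mm. The point is not inside any of the regions above, so it lies outside the cross-section (0.60 mm from the nearest boundary).

outside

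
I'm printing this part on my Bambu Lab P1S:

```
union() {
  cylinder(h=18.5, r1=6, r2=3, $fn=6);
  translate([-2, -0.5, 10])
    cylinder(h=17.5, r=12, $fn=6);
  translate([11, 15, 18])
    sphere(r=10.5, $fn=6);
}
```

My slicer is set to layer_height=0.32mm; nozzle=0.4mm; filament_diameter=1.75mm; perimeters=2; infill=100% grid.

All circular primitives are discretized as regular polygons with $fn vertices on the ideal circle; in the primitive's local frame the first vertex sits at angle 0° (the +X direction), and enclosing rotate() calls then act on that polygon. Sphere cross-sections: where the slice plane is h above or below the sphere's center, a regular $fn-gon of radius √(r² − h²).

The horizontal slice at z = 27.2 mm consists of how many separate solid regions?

2

At z = 27.2 mm: the cone does not reach this height (z outside [0, 18.5]); the cylinder at (-2, -0.5): section is a regular 6-gon, circumradius r=12; the r=10.5 sphere at (11, 15) slices to a regular 6-gon of circumradius 5.061 (√(r²−h²) with h=9.2 from center); Merging all regions: the 2 present regions are separate (no shared area or edge), so areas and boundary lengths simply add and each stays a separate island — 2 connected regions. The result has 2 disconnected regions.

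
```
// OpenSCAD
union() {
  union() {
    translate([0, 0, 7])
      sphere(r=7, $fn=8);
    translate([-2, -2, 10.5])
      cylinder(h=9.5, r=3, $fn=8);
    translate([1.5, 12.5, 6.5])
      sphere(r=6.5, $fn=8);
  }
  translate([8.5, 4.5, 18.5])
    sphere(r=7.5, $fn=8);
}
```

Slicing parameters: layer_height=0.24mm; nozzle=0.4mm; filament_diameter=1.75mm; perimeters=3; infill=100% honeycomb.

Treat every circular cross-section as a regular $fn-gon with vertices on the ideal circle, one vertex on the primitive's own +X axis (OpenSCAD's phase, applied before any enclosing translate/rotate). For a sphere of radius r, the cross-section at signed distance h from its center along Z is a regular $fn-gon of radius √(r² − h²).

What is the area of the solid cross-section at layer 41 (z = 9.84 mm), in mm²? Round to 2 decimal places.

203.73 mm²

At z = 9.84 mm: the r=7 sphere slices to a regular 8-gon of circumradius 6.398 (√(r²−h²) with h=2.84 from center) (area = (8/2)·6.398²·sin(360°/8) = 115.78 mm²); the cylinder at (-2, -2) is absent (z outside [10.5, 20]); the r=6.5 sphere at (1.5, 12.5) contributes a regular 8-gon of circumradius √(6.5²−3.34²) = 5.576 (area = (8/2)·5.576²·sin(360°/8) = 87.95 mm²); Taking the union: the 2 present regions are separate (no shared area or edge), so areas and boundary lengths simply add and each stays a separate island — area = 203.73 mm²; the sphere at (8.5, 4.5) is not intersected at this z (|z−center|=8.660 > r=7.5); Combining (union): only the result so far is present, so the union is just that shape — area = 203.73 mm². Overall, the cross-section has 2 separate islands. Net area = 203.73 mm².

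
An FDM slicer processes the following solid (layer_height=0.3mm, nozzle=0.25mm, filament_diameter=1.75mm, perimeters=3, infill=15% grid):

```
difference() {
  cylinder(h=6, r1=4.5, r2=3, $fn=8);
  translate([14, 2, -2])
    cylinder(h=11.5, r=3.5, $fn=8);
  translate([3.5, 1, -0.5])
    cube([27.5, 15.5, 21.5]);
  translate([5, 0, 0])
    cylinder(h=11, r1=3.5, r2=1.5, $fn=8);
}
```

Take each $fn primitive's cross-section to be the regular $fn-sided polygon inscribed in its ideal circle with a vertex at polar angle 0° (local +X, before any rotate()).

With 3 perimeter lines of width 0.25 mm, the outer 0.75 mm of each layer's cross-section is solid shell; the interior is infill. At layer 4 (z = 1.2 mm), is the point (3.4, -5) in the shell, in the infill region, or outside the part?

At z = 1.2 mm: the cone contributes a regular 8-gon of circumradius 4.200 (interpolated between r1=4.5 and r2=3 at t=0.200); the r=3.5 cylinder at (14, 2) gives a regular 8-gon of circumradius 3.5 (constant along its height); the cube at (3.5, 1) (footprint 27.5×15.5) is included at this height; the cone at (5, 0): at t=0.109 of its height the radius interpolates to r₁+(r₂−r₁)t = 3.282, giving a regular 8-gon of that circumradius; After the difference (first − rest): starting from the cone, the r=3.5 cylinder at (14, 2) misses the remaining region (no effect); the 27.5×15.5 cube at (3.5, 1) partially overlaps it — only the 0.10 mm² overlap (of its 426.25 mm²) is removed, clipping the outline; the cone at (5, 0) partially overlaps it — only the 7.07 mm² overlap (of its 30.46 mm²) is removed, clipping the outline — 1 connected region. Overall, the cross-section is a single solid region. The nearest boundary edge runs (2.97, -2.97)→(-0.00, -4.20); distance from the point to it = 2.04 mm. The point is not inside any of the regions above, so it lies outside the cross-section (2.04 mm from the nearest boundary).

outside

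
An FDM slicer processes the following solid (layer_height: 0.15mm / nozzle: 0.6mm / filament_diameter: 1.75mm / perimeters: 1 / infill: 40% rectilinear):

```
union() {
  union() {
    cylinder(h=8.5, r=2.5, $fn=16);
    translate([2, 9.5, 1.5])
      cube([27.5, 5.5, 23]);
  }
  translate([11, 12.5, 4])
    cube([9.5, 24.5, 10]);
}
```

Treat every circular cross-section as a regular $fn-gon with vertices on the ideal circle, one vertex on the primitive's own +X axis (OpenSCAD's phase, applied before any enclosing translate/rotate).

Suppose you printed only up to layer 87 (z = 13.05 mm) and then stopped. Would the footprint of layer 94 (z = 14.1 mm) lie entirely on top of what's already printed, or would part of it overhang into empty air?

Compare the two slices. At z = 13.05: the cylinder is not intersected at this z (z outside [0, 8.5]); the cube at (2, 9.5) (footprint 27.5×5.5) is included at this height (area 151.25 mm²); Merging all regions: only the 27.5×5.5 cube at (2, 9.5) is present, so the union is just that shape — area = 151.25 mm²; the 9.5×24.5 cube at (11, 12.5) contributes its full rectangle (area 232.75 mm²); Merging all regions: the regions partially overlap — summed areas 384.00 mm² minus the doubly-counted overlap 23.75 mm² gives 360.25 mm² — area = 360.25 mm². At z = 14.1: the cylinder is absent (z outside [0, 8.5]); the cube at (2, 9.5) (footprint 27.5×5.5) is included at this height (area 151.25 mm²); Merging all regions: only the 27.5×5.5 cube at (2, 9.5) is present, so the union is just that shape — area = 151.25 mm²; the cube at (11, 12.5) does not reach this height (z outside [4, 14]); Merging all regions: only that combined region is present, so the union is just that shape — area = 151.25 mm². Checking containment: the cross-section at z = 14.1 is a subset of the cross-section at z = 13.05.

entirely on top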